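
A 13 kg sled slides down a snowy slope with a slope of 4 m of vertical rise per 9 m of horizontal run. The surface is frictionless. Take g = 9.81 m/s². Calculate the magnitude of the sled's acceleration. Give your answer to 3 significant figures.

Resolving the weight along the incline: the component pulling the sled down the slope is mg sin 23.96° = 13 × 9.81 × 0.4061 = 51.790 N, and the normal force is N = mg cos 23.96° = 13 × 9.81 × 0.9138 = 116.537 N.
With no friction the net force along the incline is 51.790 N, so a = g sin 23.96° = 51.790 / 13 = 3.9838 m/s².

3.98 m/s²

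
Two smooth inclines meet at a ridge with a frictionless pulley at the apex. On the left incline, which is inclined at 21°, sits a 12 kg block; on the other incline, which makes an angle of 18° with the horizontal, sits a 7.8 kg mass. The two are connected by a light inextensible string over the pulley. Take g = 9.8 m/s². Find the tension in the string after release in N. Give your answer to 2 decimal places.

30.92 N

Resolve each weight along its own incline: the 12 kg mass has component 12 × 9.8 × sin 21° = 42.144 N down its slope, and the 7.8 kg mass has 7.8 × 9.8 × sin 18° = 23.621 N down its slope.
The 12 kg side's 42.144 N exceeds the other side's 23.621 N, so that mass slides down and the 7.8 kg mass slides up. Taking that direction as positive, Newton's second law for the whole system gives 42.144 − 23.621 = (12 + 7.8) a, so a = 18.523 / 19.8 = 0.9355 m/s².
For the 7.8 kg mass (up-slope positive): T − 23.621 = 7.8 × 0.9355, so T = 30.918 N.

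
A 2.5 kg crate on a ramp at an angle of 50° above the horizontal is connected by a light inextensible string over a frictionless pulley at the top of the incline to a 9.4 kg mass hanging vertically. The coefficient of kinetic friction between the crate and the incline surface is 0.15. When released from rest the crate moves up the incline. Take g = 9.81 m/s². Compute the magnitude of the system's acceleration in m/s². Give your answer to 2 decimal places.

For the crate on the incline: the weight component along the slope is m₁g sin 50° = 2.5 × 9.81 × 0.7660 = 18.786 N and the normal force is N = m₁g cos 50° = 15.764 N.
Kinetic friction opposes the crate's motion up the incline: f = μN = 0.15 × 15.764 = 2.365 N acting down the slope.
Newton's second law for the crate (up-slope positive): T − 18.786 − 2.365 = 2.5 a. For the hanging mass (downward positive): 9.4 × 9.81 − T = 9.4 a.
Adding the two equations eliminates T: 71.063 = 11.9 a, so a = 5.9717 m/s².

5.97 m/s²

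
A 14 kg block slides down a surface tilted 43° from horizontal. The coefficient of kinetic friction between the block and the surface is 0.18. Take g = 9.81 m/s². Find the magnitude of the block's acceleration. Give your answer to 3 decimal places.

5.399 m/s²

Resolving the weight along the incline: the component pulling the block down the slope is mg sin 43° = 14 × 9.81 × 0.6820 = 93.666 N, and the normal force is N = mg cos 43° = 14 × 9.81 × 0.7314 = 100.450 N.
Kinetic friction acts up the slope with magnitude f = μN = 0.18 × 100.450 = 18.081 N.
Net force along the incline is 93.666 − 18.081 = 75.585 N, so a = 75.585 / 14 = 5.3989 m/s².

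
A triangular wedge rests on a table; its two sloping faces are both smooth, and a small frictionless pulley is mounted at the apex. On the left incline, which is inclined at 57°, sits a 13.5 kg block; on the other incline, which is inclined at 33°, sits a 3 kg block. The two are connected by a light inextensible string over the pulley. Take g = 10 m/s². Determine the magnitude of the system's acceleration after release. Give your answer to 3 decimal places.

5.872 m/s²

Resolve each weight along its own incline: the 13.5 kg mass has component 13.5 × 10 × sin 57° = 113.221 N down its slope, and the 3 kg mass has 3 × 10 × sin 33° = 16.339 N down its slope.
The 13.5 kg side's 113.221 N exceeds the other side's 16.339 N, so that mass slides down and the 3 kg mass slides up. Taking that direction as positive, Newton's second law for the whole system gives 113.221 − 16.339 = (13.5 + 3) a, so a = 96.882 / 16.5 = 5.8716 m/s².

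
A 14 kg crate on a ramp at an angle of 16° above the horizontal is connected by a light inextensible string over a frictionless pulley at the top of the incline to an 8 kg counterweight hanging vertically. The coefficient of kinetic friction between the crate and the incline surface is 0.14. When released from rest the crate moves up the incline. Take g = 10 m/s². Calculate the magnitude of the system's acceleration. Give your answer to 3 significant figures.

1.03 m/s²

For the crate on the incline: the weight component along the slope is m₁g sin 16° = 14 × 10 × 0.2756 = 38.584 N and the normal force is N = m₁g cos 16° = 134.577 N.
Kinetic friction opposes the crate's motion up the incline: f = μN = 0.14 × 134.577 = 18.841 N acting down the slope.
Newton's second law for the crate (up-slope positive): T − 38.584 − 18.841 = 14 a. For the hanging counterweight (downward positive): 8 × 10 − T = 8 a.
Adding the two equations eliminates T: 22.575 = 22 a, so a = 1.0261 m/s².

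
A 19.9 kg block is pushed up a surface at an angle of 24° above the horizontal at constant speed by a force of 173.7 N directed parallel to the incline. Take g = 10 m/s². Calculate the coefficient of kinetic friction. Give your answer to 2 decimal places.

0.51

At constant speed ΣF = 0 along the incline. The applied 173.7 N acts up the slope; the weight component mg sin 24° = 80.941 N and kinetic friction μN both act down the slope.
So 173.7 = 80.941 + μ × 181.796, giving μ = (173.7 − 80.941) / 181.796 = 0.5102.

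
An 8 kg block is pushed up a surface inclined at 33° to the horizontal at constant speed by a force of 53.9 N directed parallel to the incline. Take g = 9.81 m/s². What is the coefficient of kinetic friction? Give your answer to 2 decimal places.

0.17

At constant speed ΣF = 0 along the incline. The applied 53.9 N acts up the slope; the weight component mg sin 33° = 42.743 N and kinetic friction μN both act down the slope.
So 53.9 = 42.743 + μ × 65.819, giving μ = (53.9 − 42.743) / 65.819 = 0.1695.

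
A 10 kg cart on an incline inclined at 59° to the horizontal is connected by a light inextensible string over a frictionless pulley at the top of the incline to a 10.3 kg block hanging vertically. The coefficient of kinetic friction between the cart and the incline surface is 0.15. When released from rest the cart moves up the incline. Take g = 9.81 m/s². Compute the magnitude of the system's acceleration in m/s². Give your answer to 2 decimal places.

0.46 m/s²

For the cart on the incline: the weight component along the slope is m₁g sin 59° = 10 × 9.81 × 0.8572 = 84.091 N and the normal force is N = m₁g cos 59° = 50.525 N.
Kinetic friction opposes the cart's motion up the incline: f = μN = 0.15 × 50.525 = 7.579 N acting down the slope.
Newton's second law for the cart (up-slope positive): T − 84.091 − 7.579 = 10 a. For the hanging block (downward positive): 10.3 × 9.81 − T = 10.3 a.
Adding the two equations eliminates T: 9.373 = 20.3 a, so a = 0.4617 m/s².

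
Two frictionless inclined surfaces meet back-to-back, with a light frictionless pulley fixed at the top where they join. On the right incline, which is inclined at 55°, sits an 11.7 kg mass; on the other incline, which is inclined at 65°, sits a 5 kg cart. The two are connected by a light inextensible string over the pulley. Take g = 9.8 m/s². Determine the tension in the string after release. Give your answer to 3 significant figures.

Resolve each weight along its own incline: the 11.7 kg mass has component 11.7 × 9.8 × sin 55° = 93.924 N down its slope, and the 5 kg mass has 5 × 9.8 × sin 65° = 44.409 N down its slope.
The 11.7 kg side's 93.924 N exceeds the other side's 44.409 N, so that mass slides down and the 5 kg mass slides up. Taking that direction as positive, Newton's second law for the whole system gives 93.924 − 44.409 = (11.7 + 5) a, so a = 49.515 / 16.7 = 2.9650 m/s².
For the 5 kg mass (up-slope positive): T − 44.409 = 5 × 2.9650, so T = 59.234 N.

59.2 N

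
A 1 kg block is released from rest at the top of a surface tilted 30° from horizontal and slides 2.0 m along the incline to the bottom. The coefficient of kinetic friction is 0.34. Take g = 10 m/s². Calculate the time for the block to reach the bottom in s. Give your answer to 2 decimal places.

1.39 s

The weight component along the incline is mg sin 30° = 5.000 N and the normal force is N = mg cos 30° = 8.660 N.
Friction up the slope is f = μN = 0.34 × 8.660 = 2.944 N, so the net downslope force is 5.000 − 2.944 = 2.056 N and a = 2.056 / 1 = 2.0560 m/s².
Starting from rest, L = ½at², so t = √(2L/a) = √(2 × 2.0 / 2.0560) = 1.3948 s.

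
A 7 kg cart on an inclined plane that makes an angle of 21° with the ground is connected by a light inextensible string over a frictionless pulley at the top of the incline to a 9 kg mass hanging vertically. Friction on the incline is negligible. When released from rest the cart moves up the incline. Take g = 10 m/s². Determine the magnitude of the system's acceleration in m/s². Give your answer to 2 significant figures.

For the cart on the incline: the weight component along the slope is m₁g sin 21° = 7 × 10 × 0.3584 = 25.088 N and the normal force is N = m₁g cos 21° = 65.351 N.
Newton's second law for the cart (up-slope positive): T − 25.088 = 7 a. For the hanging mass (downward positive): 9 × 10 − T = 9 a.
Adding the two equations eliminates T: 64.912 = 16 a, so a = 4.0570 m/s².

4.1 m/s²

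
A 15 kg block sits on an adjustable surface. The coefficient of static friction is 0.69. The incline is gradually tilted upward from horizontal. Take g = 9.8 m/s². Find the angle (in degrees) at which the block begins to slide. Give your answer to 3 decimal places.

34.606°

At the threshold of sliding, static friction is at its maximum μ_s N and exactly balances the weight component along the incline: mg sin θ = μ_s mg cos θ.
Hence tan θ = μ_s = 0.69, so θ = arctan(0.69) = 34.6057°.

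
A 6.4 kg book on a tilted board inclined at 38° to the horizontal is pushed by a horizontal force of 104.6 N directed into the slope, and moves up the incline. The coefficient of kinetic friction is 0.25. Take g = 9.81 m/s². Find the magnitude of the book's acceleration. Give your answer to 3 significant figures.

The horizontal push has components F cos 38° = 104.6 × 0.7880 = 82.425 N up the incline and F sin 38° = 104.6 × 0.6157 = 64.402 N pressing into the surface.
The normal force is therefore N = mg cos 38° + F sin 38° = 49.474 + 64.402 = 113.876 N, and kinetic friction down the slope is μN = 0.25 × 113.876 = 28.469 N.
Along the incline: F cos 38° − mg sin 38° − μN = ma, so 82.425 − 38.656 − 28.469 = 6.4 a, giving a = 2.3906 m/s².

2.39 m/s²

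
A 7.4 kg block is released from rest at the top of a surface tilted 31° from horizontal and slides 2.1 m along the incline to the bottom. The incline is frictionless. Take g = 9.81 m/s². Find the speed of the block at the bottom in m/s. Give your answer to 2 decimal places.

4.61 m/s

The weight component along the incline is mg sin 31° = 37.389 N and the normal force is N = mg cos 31° = 62.225 N.
With no friction, a = g sin 31° = 5.0525 m/s².
Starting from rest over a distance of 2.1 m, v² = 2aL = 2 × 5.0525 × 2.1 = 21.2205, so v = 4.6066 m/s.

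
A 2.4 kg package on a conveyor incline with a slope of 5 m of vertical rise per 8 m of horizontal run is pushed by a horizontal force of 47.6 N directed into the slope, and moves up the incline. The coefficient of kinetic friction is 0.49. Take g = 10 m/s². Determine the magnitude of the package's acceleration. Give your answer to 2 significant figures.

The horizontal push has components F cos 32.01° = 47.6 × 0.8480 = 40.365 N up the incline and F sin 32.01° = 47.6 × 0.5300 = 25.228 N pressing into the surface.
The normal force is therefore N = mg cos 32.01° + F sin 32.01° = 20.352 + 25.228 = 45.580 N, and kinetic friction down the slope is μN = 0.49 × 45.580 = 22.334 N.
Along the incline: F cos 32.01° − mg sin 32.01° − μN = ma, so 40.365 − 12.720 − 22.334 = 2.4 a, giving a = 2.2129 m/s².

2.2 m/s²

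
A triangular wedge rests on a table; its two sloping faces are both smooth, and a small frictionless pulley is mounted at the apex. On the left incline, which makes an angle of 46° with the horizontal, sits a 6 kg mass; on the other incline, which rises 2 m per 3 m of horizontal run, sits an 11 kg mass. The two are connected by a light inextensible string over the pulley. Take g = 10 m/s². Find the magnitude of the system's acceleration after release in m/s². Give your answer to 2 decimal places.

Resolve each weight along its own incline: the 6 kg mass has component 6 × 10 × sin 46° = 43.160 N down its slope, and the 11 kg mass has 11 × 10 × sin 33.69° = 61.017 N down its slope.
The 11 kg side's 61.017 N exceeds the other side's 43.160 N, so that mass slides down and the 6 kg mass slides up. Taking that direction as positive, Newton's second law for the whole system gives 61.017 − 43.160 = (6 + 11) a, so a = 17.857 / 17 = 1.0504 m/s².

1.05 m/s²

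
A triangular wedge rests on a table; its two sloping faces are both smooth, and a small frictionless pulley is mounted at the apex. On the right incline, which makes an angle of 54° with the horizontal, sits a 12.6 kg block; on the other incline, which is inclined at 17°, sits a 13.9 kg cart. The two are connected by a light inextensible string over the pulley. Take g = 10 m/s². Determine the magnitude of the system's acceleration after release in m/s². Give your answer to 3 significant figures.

Resolve each weight along its own incline: the 12.6 kg mass has component 12.6 × 10 × sin 54° = 101.936 N down its slope, and the 13.9 kg mass has 13.9 × 10 × sin 17° = 40.640 N down its slope.
The 12.6 kg side's 101.936 N exceeds the other side's 40.640 N, so that mass slides down and the 13.9 kg mass slides up. Taking that direction as positive, Newton's second law for the whole system gives 101.936 − 40.640 = (12.6 + 13.9) a, so a = 61.296 / 26.5 = 2.3131 m/s².

2.31 m/s²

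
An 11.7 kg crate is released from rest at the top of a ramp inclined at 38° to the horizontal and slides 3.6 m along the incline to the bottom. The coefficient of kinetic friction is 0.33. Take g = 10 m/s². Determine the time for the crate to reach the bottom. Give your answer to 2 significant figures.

The weight component along the incline is mg sin 38° = 72.032 N and the normal force is N = mg cos 38° = 92.197 N.
Friction up the slope is f = μN = 0.33 × 92.197 = 30.425 N, so the net downslope force is 72.032 − 30.425 = 41.607 N and a = 41.607 / 11.7 = 3.5562 m/s².
Starting from rest, L = ½at², so t = √(2L/a) = √(2 × 3.6 / 3.5562) = 1.4229 s.

1.4 s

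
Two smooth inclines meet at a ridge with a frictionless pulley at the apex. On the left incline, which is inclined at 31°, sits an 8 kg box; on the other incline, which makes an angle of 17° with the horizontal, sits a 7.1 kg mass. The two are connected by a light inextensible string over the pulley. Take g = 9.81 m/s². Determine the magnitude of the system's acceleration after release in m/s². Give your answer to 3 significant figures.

1.33 m/s²

Resolve each weight along its own incline: the 8 kg mass has component 8 × 9.81 × sin 31° = 40.420 N down its slope, and the 7.1 kg mass has 7.1 × 9.81 × sin 17° = 20.364 N down its slope.
The 8 kg side's 40.420 N exceeds the other side's 20.364 N, so that mass slides down and the 7.1 kg mass slides up. Taking that direction as positive, Newton's second law for the whole system gives 40.420 − 20.364 = (8 + 7.1) a, so a = 20.056 / 15.1 = 1.3282 m/s².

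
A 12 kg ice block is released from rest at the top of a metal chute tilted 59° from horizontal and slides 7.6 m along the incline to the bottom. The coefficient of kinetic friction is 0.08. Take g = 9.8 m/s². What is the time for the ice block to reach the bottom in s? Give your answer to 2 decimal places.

1.38 s

The weight component along the incline is mg sin 59° = 100.803 N and the normal force is N = mg cos 59° = 60.568 N.
Friction up the slope is f = μN = 0.08 × 60.568 = 4.845 N, so the net downslope force is 100.803 − 4.845 = 95.958 N and a = 95.958 / 12 = 7.9965 m/s².
Starting from rest, L = ½at², so t = √(2L/a) = √(2 × 7.6 / 7.9965) = 1.3787 s.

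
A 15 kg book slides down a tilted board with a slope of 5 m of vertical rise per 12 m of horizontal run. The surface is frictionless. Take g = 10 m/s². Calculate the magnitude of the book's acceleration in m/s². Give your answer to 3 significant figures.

3.85 m/s²

Resolving the weight along the incline: the component pulling the book down the slope is mg sin 22.62° = 15 × 10 × 0.3846 = 57.690 N, and the normal force is N = mg cos 22.62° = 15 × 10 × 0.9231 = 138.465 N.
With no friction the net force along the incline is 57.690 N, so a = g sin 22.62° = 57.690 / 15 = 3.8460 m/s².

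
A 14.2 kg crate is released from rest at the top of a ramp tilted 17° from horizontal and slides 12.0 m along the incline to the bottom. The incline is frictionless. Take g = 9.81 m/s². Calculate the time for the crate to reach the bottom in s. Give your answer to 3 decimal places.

2.893 s

The weight component along the incline is mg sin 17° = 40.728 N and the normal force is N = mg cos 17° = 133.215 N.
With no friction, a = g sin 17° = 2.8682 m/s².
Starting from rest, L = ½at², so t = √(2L/a) = √(2 × 12.0 / 2.8682) = 2.8927 s.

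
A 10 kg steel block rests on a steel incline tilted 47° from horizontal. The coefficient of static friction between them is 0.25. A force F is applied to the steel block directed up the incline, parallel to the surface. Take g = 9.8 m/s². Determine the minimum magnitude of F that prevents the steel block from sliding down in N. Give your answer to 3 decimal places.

54.964 N

The normal force is N = mg cos 47° = 66.836 N. With F at its minimum the steel block is on the verge of sliding down, so static friction is at its maximum μ_s N = 0.25 × 66.836 = 16.709 N and acts up the slope.
Equilibrium along the incline: F + μ_s N = mg sin 47°, so F = 71.673 − 16.709 = 54.964 N.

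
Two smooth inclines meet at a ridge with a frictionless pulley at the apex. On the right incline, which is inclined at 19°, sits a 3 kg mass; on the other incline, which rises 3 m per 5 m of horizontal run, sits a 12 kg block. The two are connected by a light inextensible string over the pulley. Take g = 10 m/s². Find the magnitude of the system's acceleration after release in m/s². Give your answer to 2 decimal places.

Resolve each weight along its own incline: the 3 kg mass has component 3 × 10 × sin 19° = 9.767 N down its slope, and the 12 kg mass has 12 × 10 × sin 30.96° = 61.739 N down its slope.
The 12 kg side's 61.739 N exceeds the other side's 9.767 N, so that mass slides down and the 3 kg mass slides up. Taking that direction as positive, Newton's second law for the whole system gives 61.739 − 9.767 = (3 + 12) a, so a = 51.972 / 15 = 3.4648 m/s².

3.46 m/s²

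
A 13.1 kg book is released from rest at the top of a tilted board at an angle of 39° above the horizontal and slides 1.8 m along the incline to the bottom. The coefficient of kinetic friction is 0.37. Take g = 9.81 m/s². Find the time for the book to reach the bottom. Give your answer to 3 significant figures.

The weight component along the incline is mg sin 39° = 80.875 N and the normal force is N = mg cos 39° = 99.872 N.
Friction up the slope is f = μN = 0.37 × 99.872 = 36.953 N, so the net downslope force is 80.875 − 36.953 = 43.922 N and a = 43.922 / 13.1 = 3.3528 m/s².
Starting from rest, L = ½at², so t = √(2L/a) = √(2 × 1.8 / 3.3528) = 1.0362 s.

1.04 s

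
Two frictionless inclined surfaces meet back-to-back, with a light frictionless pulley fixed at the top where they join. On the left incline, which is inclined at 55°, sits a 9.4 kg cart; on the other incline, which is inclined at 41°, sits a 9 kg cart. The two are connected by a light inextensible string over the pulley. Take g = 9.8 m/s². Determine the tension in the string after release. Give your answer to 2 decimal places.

Resolve each weight along its own incline: the 9.4 kg mass has component 9.4 × 9.8 × sin 55° = 75.460 N down its slope, and the 9 kg mass has 9 × 9.8 × sin 41° = 57.864 N down its slope.
The 9.4 kg side's 75.460 N exceeds the other side's 57.864 N, so that mass slides down and the 9 kg mass slides up. Taking that direction as positive, Newton's second law for the whole system gives 75.460 − 57.864 = (9.4 + 9) a, so a = 17.596 / 18.4 = 0.9563 m/s².
For the 9 kg mass (up-slope positive): T − 57.864 = 9 × 0.9563, so T = 66.471 N.

66.47 N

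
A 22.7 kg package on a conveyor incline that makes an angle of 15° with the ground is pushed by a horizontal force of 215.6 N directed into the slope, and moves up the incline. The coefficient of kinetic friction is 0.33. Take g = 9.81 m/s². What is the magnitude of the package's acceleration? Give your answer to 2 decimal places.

The horizontal push has components F cos 15° = 215.6 × 0.9659 = 208.248 N up the incline and F sin 15° = 215.6 × 0.2588 = 55.797 N pressing into the surface.
The normal force is therefore N = mg cos 15° + F sin 15° = 215.093 + 55.797 = 270.890 N, and kinetic friction down the slope is μN = 0.33 × 270.890 = 89.394 N.
Along the incline: F cos 15° − mg sin 15° − μN = ma, so 208.248 − 57.631 − 89.394 = 22.7 a, giving a = 2.6970 m/s².

2.70 m/s²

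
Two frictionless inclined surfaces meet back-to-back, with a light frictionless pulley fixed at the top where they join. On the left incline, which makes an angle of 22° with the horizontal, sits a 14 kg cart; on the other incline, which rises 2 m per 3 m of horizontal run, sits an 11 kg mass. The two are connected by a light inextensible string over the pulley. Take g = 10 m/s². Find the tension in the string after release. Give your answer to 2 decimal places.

57.25 N

Resolve each weight along its own incline: the 14 kg mass has component 14 × 10 × sin 22° = 52.445 N down its slope, and the 11 kg mass has 11 × 10 × sin 33.69° = 61.017 N down its slope.
The 11 kg side's 61.017 N exceeds the other side's 52.445 N, so that mass slides down and the 14 kg mass slides up. Taking that direction as positive, Newton's second law for the whole system gives 61.017 − 52.445 = (14 + 11) a, so a = 8.572 / 25 = 0.3429 m/s².
For the 14 kg mass (up-slope positive): T − 52.445 = 14 × 0.3429, so T = 57.246 N.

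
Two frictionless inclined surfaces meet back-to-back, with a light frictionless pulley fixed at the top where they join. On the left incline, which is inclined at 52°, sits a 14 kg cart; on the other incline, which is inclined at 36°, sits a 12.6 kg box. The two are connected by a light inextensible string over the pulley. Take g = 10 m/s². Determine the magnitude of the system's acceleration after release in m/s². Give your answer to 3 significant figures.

1.36 m/s²

Resolve each weight along its own incline: the 14 kg mass has component 14 × 10 × sin 52° = 110.322 N down its slope, and the 12.6 kg mass has 12.6 × 10 × sin 36° = 74.061 N down its slope.
The 14 kg side's 110.322 N exceeds the other side's 74.061 N, so that mass slides down and the 12.6 kg mass slides up. Taking that direction as positive, Newton's second law for the whole system gives 110.322 − 74.061 = (14 + 12.6) a, so a = 36.261 / 26.6 = 1.3632 m/s².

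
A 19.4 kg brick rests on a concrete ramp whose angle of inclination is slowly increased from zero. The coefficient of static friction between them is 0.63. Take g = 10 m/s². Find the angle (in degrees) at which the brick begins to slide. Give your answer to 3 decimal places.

32.211°

At the threshold of sliding, static friction is at its maximum μ_s N and exactly balances the weight component along the incline: mg sin θ = μ_s mg cos θ.
Hence tan θ = μ_s = 0.63, so θ = arctan(0.63) = 32.2109°.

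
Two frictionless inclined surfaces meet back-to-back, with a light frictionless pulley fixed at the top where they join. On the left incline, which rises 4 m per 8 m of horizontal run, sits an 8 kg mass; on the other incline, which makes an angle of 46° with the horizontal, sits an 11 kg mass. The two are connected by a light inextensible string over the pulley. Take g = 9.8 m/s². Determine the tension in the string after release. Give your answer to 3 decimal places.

52.949 N

Resolve each weight along its own incline: the 8 kg mass has component 8 × 9.8 × sin 26.57° = 35.062 N down its slope, and the 11 kg mass has 11 × 9.8 × sin 46° = 77.545 N down its slope.
The 11 kg side's 77.545 N exceeds the other side's 35.062 N, so that mass slides down and the 8 kg mass slides up. Taking that direction as positive, Newton's second law for the whole system gives 77.545 − 35.062 = (8 + 11) a, so a = 42.483 / 19 = 2.2359 m/s².
For the 8 kg mass (up-slope positive): T − 35.062 = 8 × 2.2359, so T = 52.949 N.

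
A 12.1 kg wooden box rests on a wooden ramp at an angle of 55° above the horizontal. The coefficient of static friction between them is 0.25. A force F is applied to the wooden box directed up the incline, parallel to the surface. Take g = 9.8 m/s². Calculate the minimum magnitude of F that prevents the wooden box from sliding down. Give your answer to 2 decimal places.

80.13 N

The normal force is N = mg cos 55° = 68.015 N. With F at its minimum the wooden box is on the verge of sliding down, so static friction is at its maximum μ_s N = 0.25 × 68.015 = 17.004 N and acts up the slope.
Equilibrium along the incline: F + μ_s N = mg sin 55°, so F = 97.135 − 17.004 = 80.131 N.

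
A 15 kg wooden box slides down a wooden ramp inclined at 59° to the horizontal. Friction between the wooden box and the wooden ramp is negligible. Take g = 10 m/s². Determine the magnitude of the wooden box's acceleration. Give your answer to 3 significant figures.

8.57 m/s²

Resolving the weight along the incline: the component pulling the wooden box down the slope is mg sin 59° = 15 × 10 × 0.8572 = 128.580 N, and the normal force is N = mg cos 59° = 15 × 10 × 0.5150 = 77.250 N.
With no friction the net force along the incline is 128.580 N, so a = g sin 59° = 128.580 / 15 = 8.5720 m/s².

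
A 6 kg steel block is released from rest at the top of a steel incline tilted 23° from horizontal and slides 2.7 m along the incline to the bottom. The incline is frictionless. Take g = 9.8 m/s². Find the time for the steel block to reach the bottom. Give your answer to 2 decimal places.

The weight component along the incline is mg sin 23° = 22.975 N and the normal force is N = mg cos 23° = 54.126 N.
With no friction, a = g sin 23° = 3.8292 m/s².
Starting from rest, L = ½at², so t = √(2L/a) = √(2 × 2.7 / 3.8292) = 1.1875 s.

1.19 s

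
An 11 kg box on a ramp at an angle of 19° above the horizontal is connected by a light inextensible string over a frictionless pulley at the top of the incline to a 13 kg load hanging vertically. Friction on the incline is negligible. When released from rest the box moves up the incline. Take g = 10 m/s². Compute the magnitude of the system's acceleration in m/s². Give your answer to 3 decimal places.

3.924 m/s²

For the box on the incline: the weight component along the slope is m₁g sin 19° = 11 × 10 × 0.3256 = 35.816 N and the normal force is N = m₁g cos 19° = 104.007 N.
Newton's second law for the box (up-slope positive): T − 35.816 = 11 a. For the hanging load (downward positive): 13 × 10 − T = 13 a.
Adding the two equations eliminates T: 94.184 = 24 a, so a = 3.9243 m/s².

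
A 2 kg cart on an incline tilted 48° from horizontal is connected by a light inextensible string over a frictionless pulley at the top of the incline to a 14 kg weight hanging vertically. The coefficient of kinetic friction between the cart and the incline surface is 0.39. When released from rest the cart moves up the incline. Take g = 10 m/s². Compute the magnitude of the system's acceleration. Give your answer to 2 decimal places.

7.49 m/s²

For the cart on the incline: the weight component along the slope is m₁g sin 48° = 2 × 10 × 0.7431 = 14.862 N and the normal force is N = m₁g cos 48° = 13.383 N.
Kinetic friction opposes the cart's motion up the incline: f = μN = 0.39 × 13.383 = 5.219 N acting down the slope.
Newton's second law for the cart (up-slope positive): T − 14.862 − 5.219 = 2 a. For the hanging weight (downward positive): 14 × 10 − T = 14 a.
Adding the two equations eliminates T: 119.919 = 16 a, so a = 7.4949 m/s².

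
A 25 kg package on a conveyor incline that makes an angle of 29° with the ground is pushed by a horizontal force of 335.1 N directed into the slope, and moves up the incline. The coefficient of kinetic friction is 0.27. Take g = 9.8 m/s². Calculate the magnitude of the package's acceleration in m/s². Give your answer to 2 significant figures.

The horizontal push has components F cos 29° = 335.1 × 0.8746 = 293.078 N up the incline and F sin 29° = 335.1 × 0.4848 = 162.456 N pressing into the surface.
The normal force is therefore N = mg cos 29° + F sin 29° = 214.277 + 162.456 = 376.733 N, and kinetic friction down the slope is μN = 0.27 × 376.733 = 101.718 N.
Along the incline: F cos 29° − mg sin 29° − μN = ma, so 293.078 − 118.776 − 101.718 = 25 a, giving a = 2.9034 m/s².

2.9 m/s²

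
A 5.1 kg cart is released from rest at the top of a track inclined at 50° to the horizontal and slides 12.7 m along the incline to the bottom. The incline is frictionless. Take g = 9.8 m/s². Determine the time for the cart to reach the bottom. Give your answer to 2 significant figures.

The weight component along the incline is mg sin 50° = 38.287 N and the normal force is N = mg cos 50° = 32.127 N.
With no friction, a = g sin 50° = 7.5072 m/s².
Starting from rest, L = ½at², so t = √(2L/a) = √(2 × 12.7 / 7.5072) = 1.8394 s.

1.8 s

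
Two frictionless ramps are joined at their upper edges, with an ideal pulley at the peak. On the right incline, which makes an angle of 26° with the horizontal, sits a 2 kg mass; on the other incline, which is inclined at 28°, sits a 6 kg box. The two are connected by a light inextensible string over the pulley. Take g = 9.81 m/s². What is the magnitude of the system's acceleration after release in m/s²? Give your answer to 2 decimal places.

Resolve each weight along its own incline: the 2 kg mass has component 2 × 9.81 × sin 26° = 8.601 N down its slope, and the 6 kg mass has 6 × 9.81 × sin 28° = 27.633 N down its slope.
The 6 kg side's 27.633 N exceeds the other side's 8.601 N, so that mass slides down and the 2 kg mass slides up. Taking that direction as positive, Newton's second law for the whole system gives 27.633 − 8.601 = (2 + 6) a, so a = 19.032 / 8 = 2.3790 m/s².

2.38 m/s²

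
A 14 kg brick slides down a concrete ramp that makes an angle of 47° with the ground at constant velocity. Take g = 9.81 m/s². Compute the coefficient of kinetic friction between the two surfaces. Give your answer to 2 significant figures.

At constant velocity the net force along the incline is zero: mg sin 47° = μ mg cos 47°.
So μ = tan 47° = 0.7314 / 0.6820 = 1.0724.

1.1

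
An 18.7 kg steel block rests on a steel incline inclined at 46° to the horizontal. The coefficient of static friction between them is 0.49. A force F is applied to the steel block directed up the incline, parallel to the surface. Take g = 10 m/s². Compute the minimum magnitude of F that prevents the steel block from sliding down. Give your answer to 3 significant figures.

70.9 N

The normal force is N = mg cos 46° = 129.901 N. With F at its minimum the steel block is on the verge of sliding down, so static friction is at its maximum μ_s N = 0.49 × 129.901 = 63.651 N and acts up the slope.
Equilibrium along the incline: F + μ_s N = mg sin 46°, so F = 134.517 − 63.651 = 70.866 N.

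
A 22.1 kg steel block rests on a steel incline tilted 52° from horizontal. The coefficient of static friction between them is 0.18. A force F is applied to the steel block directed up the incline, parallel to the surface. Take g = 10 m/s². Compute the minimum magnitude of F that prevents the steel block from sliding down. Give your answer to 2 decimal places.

The normal force is N = mg cos 52° = 136.061 N. With F at its minimum the steel block is on the verge of sliding down, so static friction is at its maximum μ_s N = 0.18 × 136.061 = 24.491 N and acts up the slope.
Equilibrium along the incline: F + μ_s N = mg sin 52°, so F = 174.150 − 24.491 = 149.659 N.

149.66 N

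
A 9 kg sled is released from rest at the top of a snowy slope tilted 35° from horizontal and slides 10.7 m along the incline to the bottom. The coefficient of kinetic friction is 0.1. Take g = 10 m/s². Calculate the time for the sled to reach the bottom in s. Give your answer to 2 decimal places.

The weight component along the incline is mg sin 35° = 51.622 N and the normal force is N = mg cos 35° = 73.724 N.
Friction up the slope is f = μN = 0.1 × 73.724 = 7.372 N, so the net downslope force is 51.622 − 7.372 = 44.250 N and a = 44.250 / 9 = 4.9167 m/s².
Starting from rest, L = ½at², so t = √(2L/a) = √(2 × 10.7 / 4.9167) = 2.0863 s.

2.09 s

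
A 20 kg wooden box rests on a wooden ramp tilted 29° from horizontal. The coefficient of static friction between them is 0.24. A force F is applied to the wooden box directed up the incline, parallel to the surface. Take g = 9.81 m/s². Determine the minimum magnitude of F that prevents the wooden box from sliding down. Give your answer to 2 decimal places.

The normal force is N = mg cos 29° = 171.600 N. With F at its minimum the wooden box is on the verge of sliding down, so static friction is at its maximum μ_s N = 0.24 × 171.600 = 41.184 N and acts up the slope.
Equilibrium along the incline: F + μ_s N = mg sin 29°, so F = 95.120 − 41.184 = 53.936 N.

53.94 N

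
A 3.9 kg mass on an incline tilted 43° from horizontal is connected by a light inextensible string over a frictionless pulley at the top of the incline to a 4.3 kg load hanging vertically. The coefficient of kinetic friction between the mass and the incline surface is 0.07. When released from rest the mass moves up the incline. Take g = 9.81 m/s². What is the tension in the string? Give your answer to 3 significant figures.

34.8 N

For the mass on the incline: the weight component along the slope is m₁g sin 43° = 3.9 × 9.81 × 0.6820 = 26.093 N and the normal force is N = m₁g cos 43° = 27.981 N.
Kinetic friction opposes the mass's motion up the incline: f = μN = 0.07 × 27.981 = 1.959 N acting down the slope.
Newton's second law for the mass (up-slope positive): T − 26.093 − 1.959 = 3.9 a. For the hanging load (downward positive): 4.3 × 9.81 − T = 4.3 a.
Adding the two equations eliminates T: 14.131 = 8.2 a, so a = 1.7233 m/s².
Then from the hanging load's equation, T = 4.3 × (9.81 − 1.7233) = 34.773 N.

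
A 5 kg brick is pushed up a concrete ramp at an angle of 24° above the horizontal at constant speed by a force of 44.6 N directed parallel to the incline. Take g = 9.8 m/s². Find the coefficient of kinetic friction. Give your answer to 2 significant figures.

At constant speed ΣF = 0 along the incline. The applied 44.6 N acts up the slope; the weight component mg sin 24° = 19.930 N and kinetic friction μN both act down the slope.
So 44.6 = 19.930 + μ × 44.764, giving μ = (44.6 − 19.930) / 44.764 = 0.5511.

0.55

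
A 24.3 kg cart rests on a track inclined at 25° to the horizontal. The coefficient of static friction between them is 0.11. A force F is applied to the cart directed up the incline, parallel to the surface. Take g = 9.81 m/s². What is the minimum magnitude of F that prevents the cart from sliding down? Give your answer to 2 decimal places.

76.98 N

The normal force is N = mg cos 25° = 216.048 N. With F at its minimum the cart is on the verge of sliding down, so static friction is at its maximum μ_s N = 0.11 × 216.048 = 23.765 N and acts up the slope.
Equilibrium along the incline: F + μ_s N = mg sin 25°, so F = 100.745 − 23.765 = 76.980 N.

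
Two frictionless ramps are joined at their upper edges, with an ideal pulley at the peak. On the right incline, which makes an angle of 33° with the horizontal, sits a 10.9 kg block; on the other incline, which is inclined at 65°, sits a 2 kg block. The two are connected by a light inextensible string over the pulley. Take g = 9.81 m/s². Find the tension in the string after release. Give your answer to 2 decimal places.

Resolve each weight along its own incline: the 10.9 kg mass has component 10.9 × 9.81 × sin 33° = 58.238 N down its slope, and the 2 kg mass has 2 × 9.81 × sin 65° = 17.782 N down its slope.
The 10.9 kg side's 58.238 N exceeds the other side's 17.782 N, so that mass slides down and the 2 kg mass slides up. Taking that direction as positive, Newton's second law for the whole system gives 58.238 − 17.782 = (10.9 + 2) a, so a = 40.456 / 12.9 = 3.1361 m/s².
For the 2 kg mass (up-slope positive): T − 17.782 = 2 × 3.1361, so T = 24.054 N.

24.05 N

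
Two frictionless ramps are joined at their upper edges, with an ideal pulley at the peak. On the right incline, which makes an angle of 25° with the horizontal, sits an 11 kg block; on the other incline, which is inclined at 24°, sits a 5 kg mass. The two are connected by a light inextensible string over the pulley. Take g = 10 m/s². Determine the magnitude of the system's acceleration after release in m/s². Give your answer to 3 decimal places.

1.634 m/s²

Resolve each weight along its own incline: the 11 kg mass has component 11 × 10 × sin 25° = 46.488 N down its slope, and the 5 kg mass has 5 × 10 × sin 24° = 20.337 N down its slope.
The 11 kg side's 46.488 N exceeds the other side's 20.337 N, so that mass slides down and the 5 kg mass slides up. Taking that direction as positive, Newton's second law for the whole system gives 46.488 − 20.337 = (11 + 5) a, so a = 26.151 / 16 = 1.6344 m/s².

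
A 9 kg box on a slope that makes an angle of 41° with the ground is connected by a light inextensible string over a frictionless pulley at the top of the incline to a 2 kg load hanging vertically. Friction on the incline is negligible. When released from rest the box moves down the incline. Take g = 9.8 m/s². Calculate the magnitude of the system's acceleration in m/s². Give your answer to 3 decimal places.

For the box on the incline: the weight component along the slope is m₁g sin 41° = 9 × 9.8 × 0.6561 = 57.868 N and the normal force is N = m₁g cos 41° = 66.565 N.
Newton's second law for the box (down-slope positive): 57.868 − T = 9 a. For the hanging load (upward positive): T − 2 × 9.8 = 2 a.
Adding the two equations eliminates T: 38.268 = 11 a, so a = 3.4789 m/s².

3.479 m/s²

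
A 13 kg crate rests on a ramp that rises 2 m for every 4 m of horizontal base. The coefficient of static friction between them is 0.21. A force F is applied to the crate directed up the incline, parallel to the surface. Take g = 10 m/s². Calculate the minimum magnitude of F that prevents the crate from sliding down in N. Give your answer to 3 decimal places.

33.720 N

The normal force is N = mg cos 26.57° = 116.276 N. With F at its minimum the crate is on the verge of sliding down, so static friction is at its maximum μ_s N = 0.21 × 116.276 = 24.418 N and acts up the slope.
Equilibrium along the incline: F + μ_s N = mg sin 26.57°, so F = 58.138 − 24.418 = 33.720 N.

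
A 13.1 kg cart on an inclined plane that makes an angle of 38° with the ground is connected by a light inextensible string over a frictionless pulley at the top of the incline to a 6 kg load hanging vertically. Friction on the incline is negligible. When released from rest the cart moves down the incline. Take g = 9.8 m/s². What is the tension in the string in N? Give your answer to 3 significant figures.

65.2 N

For the cart on the incline: the weight component along the slope is m₁g sin 38° = 13.1 × 9.8 × 0.6157 = 79.044 N and the normal force is N = m₁g cos 38° = 101.165 N.
Newton's second law for the cart (down-slope positive): 79.044 − T = 13.1 a. For the hanging load (upward positive): T − 6 × 9.8 = 6 a.
Adding the two equations eliminates T: 20.244 = 19.1 a, so a = 1.0599 m/s².
Then from the hanging load's equation, T = 6 × (9.8 + 1.0599) = 65.159 N.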